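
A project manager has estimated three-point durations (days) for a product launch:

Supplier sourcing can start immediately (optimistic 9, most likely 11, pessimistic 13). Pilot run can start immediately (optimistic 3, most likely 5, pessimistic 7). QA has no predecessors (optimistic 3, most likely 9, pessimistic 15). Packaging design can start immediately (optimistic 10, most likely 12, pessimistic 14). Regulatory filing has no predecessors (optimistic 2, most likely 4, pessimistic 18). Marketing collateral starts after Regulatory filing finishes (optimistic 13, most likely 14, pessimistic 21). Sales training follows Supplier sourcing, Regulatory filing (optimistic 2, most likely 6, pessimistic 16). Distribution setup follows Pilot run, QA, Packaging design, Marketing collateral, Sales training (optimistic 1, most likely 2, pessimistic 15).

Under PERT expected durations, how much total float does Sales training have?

te_Supplier sourcing = (9 + 4·11 + 13)/6 = 66/6 = 11
te_Pilot run = (3 + 4·5 + 7)/6 = 30/6 = 5
te_QA = (3 + 4·9 + 15)/6 = 54/6 = 9
te_Packaging design = (10 + 4·12 + 14)/6 = 72/6 = 12
te_Regulatory filing = (2 + 4·4 + 18)/6 = 36/6 = 6
te_Marketing collateral = (13 + 4·14 + 21)/6 = 90/6 = 15
te_Sales training = (2 + 4·6 + 16)/6 = 42/6 = 7
te_Distribution setup = (1 + 4·2 + 15)/6 = 24/6 = 4

Forward pass:
ES_Supplier sourcing = 0; EF_Supplier sourcing = 11
ES_Pilot run = 0; EF_Pilot run = 5
ES_QA = 0; EF_QA = 9
ES_Packaging design = 0; EF_Packaging design = 12
ES_Regulatory filing = 0; EF_Regulatory filing = 6
ES_Marketing collateral = 6; EF_Marketing collateral = 6+15 = 21
ES_Sales training = max(EF_Supplier sourcing=11, EF_Regulatory filing=6) = 11; EF_Sales training = 11+7 = 18
ES_Distribution setup = max(EF_Pilot run=5, EF_QA=9, EF_Packaging design=12, EF_Marketing collateral=21, EF_Sales training=18) = 21; EF_Distribution setup = 21+4 = 25
Expected project duration μ = 25 days. Critical path: Regulatory filing → Marketing collateral → Distribution setup.

Backward pass:
LF_Distribution setup = 25; LS_Distribution setup = 25−4 = 21
LF_Sales training = LS_Distribution setup = 21; LS_Sales training = 21−7 = 14
LF_Marketing collateral = LS_Distribution setup = 21; LS_Marketing collateral = 21−15 = 6
LF_Regulatory filing = min(LS_Marketing collateral=6, LS_Sales training=14) = 6; LS_Regulatory filing = 6−6 = 0
LF_Packaging design = LS_Distribution setup = 21; LS_Packaging design = 21−12 = 9
LF_QA = LS_Distribution setup = 21; LS_QA = 21−9 = 12
LF_Pilot run = LS_Distribution setup = 21; LS_Pilot run = 21−5 = 16
LF_Supplier sourcing = LS_Sales training = 14; LS_Supplier sourcing = 14−11 = 3
Slack_Sales training = LS_Sales training − ES_Sales training = 14 − 11 = 3

3 days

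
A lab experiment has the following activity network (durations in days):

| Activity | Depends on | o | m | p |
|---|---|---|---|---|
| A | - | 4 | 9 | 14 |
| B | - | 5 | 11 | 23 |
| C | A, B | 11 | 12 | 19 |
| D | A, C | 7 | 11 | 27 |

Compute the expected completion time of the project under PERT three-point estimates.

te_A = (4 + 4·9 + 14)/6 = 54/6 = 9
te_B = (5 + 4·11 + 23)/6 = 72/6 = 12
te_C = (11 + 4·12 + 19)/6 = 78/6 = 13
te_D = (7 + 4·11 + 27)/6 = 78/6 = 13

Forward pass:
ES_A = 0; EF_A = 9
ES_B = 0; EF_B = 12
ES_C = max(EF_A=9, EF_B=12) = 12; EF_C = 12+13 = 25
ES_D = max(EF_A=9, EF_C=25) = 25; EF_D = 25+13 = 38
Expected project duration μ = 38 days. Critical path: B → C → D.

38 days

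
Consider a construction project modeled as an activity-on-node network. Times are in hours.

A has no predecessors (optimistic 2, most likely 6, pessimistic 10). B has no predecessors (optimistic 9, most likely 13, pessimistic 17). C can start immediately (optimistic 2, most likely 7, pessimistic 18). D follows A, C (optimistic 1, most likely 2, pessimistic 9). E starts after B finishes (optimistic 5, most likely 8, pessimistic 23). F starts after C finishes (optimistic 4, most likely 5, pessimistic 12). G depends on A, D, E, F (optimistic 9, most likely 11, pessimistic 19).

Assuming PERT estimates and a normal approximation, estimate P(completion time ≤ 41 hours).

te_A = (2 + 4·6 + 10)/6 = 36/6 = 6; σ²_A = ((10−2)/6)² = 1.778
te_B = (9 + 4·13 + 17)/6 = 78/6 = 13; σ²_B = ((17−9)/6)² = 1.778
te_C = (2 + 4·7 + 18)/6 = 48/6 = 8; σ²_C = ((18−2)/6)² = 7.111
te_D = (1 + 4·2 + 9)/6 = 18/6 = 3; σ²_D = ((9−1)/6)² = 1.778
te_E = (5 + 4·8 + 23)/6 = 60/6 = 10; σ²_E = ((23−5)/6)² = 9.000
te_F = (4 + 4·5 + 12)/6 = 36/6 = 6; σ²_F = ((12−4)/6)² = 1.778
te_G = (9 + 4·11 + 19)/6 = 72/6 = 12; σ²_G = ((19−9)/6)² = 2.778

Forward pass:
ES_A = 0; EF_A = 6
ES_B = 0; EF_B = 13
ES_C = 0; EF_C = 8
ES_D = max(EF_A=6, EF_C=8) = 8; EF_D = 8+3 = 11
ES_E = 13; EF_E = 13+10 = 23
ES_F = 8; EF_F = 8+6 = 14
ES_G = max(EF_A=6, EF_D=11, EF_E=23, EF_F=14) = 23; EF_G = 23+12 = 35
Expected project duration μ = 35 hours. Critical path: B → E → G.

Variance along critical path = 1.778 + 9.000 + 2.778 = 13.556; σ = √13.556 = 3.682 hours.
Z = (41 − 35) / 3.682 = 1.630
P(T ≤ 41) = Φ(1.630) ≈ 0.948

0.948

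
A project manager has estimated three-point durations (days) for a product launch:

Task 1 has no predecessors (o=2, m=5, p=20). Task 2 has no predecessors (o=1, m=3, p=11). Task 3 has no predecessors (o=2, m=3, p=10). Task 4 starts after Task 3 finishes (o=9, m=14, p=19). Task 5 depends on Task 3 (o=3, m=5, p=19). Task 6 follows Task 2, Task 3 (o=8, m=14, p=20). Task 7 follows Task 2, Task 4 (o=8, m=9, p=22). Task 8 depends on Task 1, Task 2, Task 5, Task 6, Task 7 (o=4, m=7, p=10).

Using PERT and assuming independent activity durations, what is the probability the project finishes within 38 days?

0.727

te_Task 1 = (2 + 4·5 + 20)/6 = 42/6 = 7; σ²_Task 1 = ((20−2)/6)² = 9.000
te_Task 2 = (1 + 4·3 + 11)/6 = 24/6 = 4; σ²_Task 2 = ((11−1)/6)² = 2.778
te_Task 3 = (2 + 4·3 + 10)/6 = 24/6 = 4; σ²_Task 3 = ((10−2)/6)² = 1.778
te_Task 4 = (9 + 4·14 + 19)/6 = 84/6 = 14; σ²_Task 4 = ((19−9)/6)² = 2.778
te_Task 5 = (3 + 4·5 + 19)/6 = 42/6 = 7; σ²_Task 5 = ((19−3)/6)² = 7.111
te_Task 6 = (8 + 4·14 + 20)/6 = 84/6 = 14; σ²_Task 6 = ((20−8)/6)² = 4.000
te_Task 7 = (8 + 4·9 + 22)/6 = 66/6 = 11; σ²_Task 7 = ((22−8)/6)² = 5.444
te_Task 8 = (4 + 4·7 + 10)/6 = 42/6 = 7; σ²_Task 8 = ((10−4)/6)² = 1.000

Forward pass:
ES_Task 1 = 0; EF_Task 1 = 7
ES_Task 2 = 0; EF_Task 2 = 4
ES_Task 3 = 0; EF_Task 3 = 4
ES_Task 4 = 4; EF_Task 4 = 4+14 = 18
ES_Task 5 = 4; EF_Task 5 = 4+7 = 11
ES_Task 6 = max(EF_Task 2=4, EF_Task 3=4) = 4; EF_Task 6 = 4+14 = 18
ES_Task 7 = max(EF_Task 2=4, EF_Task 4=18) = 18; EF_Task 7 = 18+11 = 29
ES_Task 8 = max(EF_Task 1=7, EF_Task 2=4, EF_Task 5=11, EF_Task 6=18, EF_Task 7=29) = 29; EF_Task 8 = 29+7 = 36
Expected project duration μ = 36 days. Critical path: Task 3 → Task 4 → Task 7 → Task 8.

Variance along critical path = 1.778 + 2.778 + 5.444 + 1.000 = 11.000; σ = √11.000 = 3.317 days.
Z = (38 − 36) / 3.317 = 0.603
P(T ≤ 38) = Φ(0.603) ≈ 0.727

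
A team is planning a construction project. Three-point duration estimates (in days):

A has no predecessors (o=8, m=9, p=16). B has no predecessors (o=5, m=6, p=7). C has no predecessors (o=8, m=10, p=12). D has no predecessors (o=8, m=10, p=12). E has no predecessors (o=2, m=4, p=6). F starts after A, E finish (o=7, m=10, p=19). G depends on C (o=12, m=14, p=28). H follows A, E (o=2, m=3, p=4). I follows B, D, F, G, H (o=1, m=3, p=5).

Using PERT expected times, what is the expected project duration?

29 days

te_A = (8 + 4·9 + 16)/6 = 60/6 = 10
te_B = (5 + 4·6 + 7)/6 = 36/6 = 6
te_C = (8 + 4·10 + 12)/6 = 60/6 = 10
te_D = (8 + 4·10 + 12)/6 = 60/6 = 10
te_E = (2 + 4·4 + 6)/6 = 24/6 = 4
te_F = (7 + 4·10 + 19)/6 = 66/6 = 11
te_G = (12 + 4·14 + 28)/6 = 96/6 = 16
te_H = (2 + 4·3 + 4)/6 = 18/6 = 3
te_I = (1 + 4·3 + 5)/6 = 18/6 = 3

Forward pass:
ES_A = 0; EF_A = 10
ES_B = 0; EF_B = 6
ES_C = 0; EF_C = 10
ES_D = 0; EF_D = 10
ES_E = 0; EF_E = 4
ES_F = max(EF_A=10, EF_E=4) = 10; EF_F = 10+11 = 21
ES_G = 10; EF_G = 10+16 = 26
ES_H = max(EF_A=10, EF_E=4) = 10; EF_H = 10+3 = 13
ES_I = max(EF_B=6, EF_D=10, EF_F=21, EF_G=26, EF_H=13) = 26; EF_I = 26+3 = 29
Expected project duration μ = 29 days. Critical path: C → G → I.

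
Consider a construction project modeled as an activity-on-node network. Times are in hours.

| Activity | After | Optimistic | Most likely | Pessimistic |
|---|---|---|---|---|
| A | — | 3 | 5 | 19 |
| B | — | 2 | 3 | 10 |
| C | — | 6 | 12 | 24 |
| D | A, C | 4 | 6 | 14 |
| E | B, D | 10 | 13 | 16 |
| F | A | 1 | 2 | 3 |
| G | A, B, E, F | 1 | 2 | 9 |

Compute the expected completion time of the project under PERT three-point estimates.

36 hours

te_A = (3 + 4·5 + 19)/6 = 42/6 = 7
te_B = (2 + 4·3 + 10)/6 = 24/6 = 4
te_C = (6 + 4·12 + 24)/6 = 78/6 = 13
te_D = (4 + 4·6 + 14)/6 = 42/6 = 7
te_E = (10 + 4·13 + 16)/6 = 78/6 = 13
te_F = (1 + 4·2 + 3)/6 = 12/6 = 2
te_G = (1 + 4·2 + 9)/6 = 18/6 = 3

Forward pass:
ES_A = 0; EF_A = 7
ES_B = 0; EF_B = 4
ES_C = 0; EF_C = 13
ES_D = max(EF_A=7, EF_C=13) = 13; EF_D = 13+7 = 20
ES_E = max(EF_B=4, EF_D=20) = 20; EF_E = 20+13 = 33
ES_F = 7; EF_F = 7+2 = 9
ES_G = max(EF_A=7, EF_B=4, EF_E=33, EF_F=9) = 33; EF_G = 33+3 = 36
Expected project duration μ = 36 hours. Critical path: C → D → E → G.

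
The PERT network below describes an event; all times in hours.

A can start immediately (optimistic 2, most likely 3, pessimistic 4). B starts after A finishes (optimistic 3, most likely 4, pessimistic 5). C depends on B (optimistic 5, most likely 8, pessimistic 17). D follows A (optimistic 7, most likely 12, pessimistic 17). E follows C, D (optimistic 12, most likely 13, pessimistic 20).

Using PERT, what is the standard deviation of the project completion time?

te_A = (2 + 4·3 + 4)/6 = 18/6 = 3; σ²_A = ((4−2)/6)² = 0.111
te_B = (3 + 4·4 + 5)/6 = 24/6 = 4; σ²_B = ((5−3)/6)² = 0.111
te_C = (5 + 4·8 + 17)/6 = 54/6 = 9; σ²_C = ((17−5)/6)² = 4.000
te_D = (7 + 4·12 + 17)/6 = 72/6 = 12; σ²_D = ((17−7)/6)² = 2.778
te_E = (12 + 4·13 + 20)/6 = 84/6 = 14; σ²_E = ((20−12)/6)² = 1.778

Forward pass:
ES_A = 0; EF_A = 3
ES_B = 3; EF_B = 3+4 = 7
ES_C = 7; EF_C = 7+9 = 16
ES_D = 3; EF_D = 3+12 = 15
ES_E = max(EF_C=16, EF_D=15) = 16; EF_E = 16+14 = 30
Expected project duration μ = 30 hours. Critical path: A → B → C → E.

Variance along critical path = 0.111 + 0.111 + 4.000 + 1.778 = 6.000
σ = √6.000 = 2.449 hours

2.45 hours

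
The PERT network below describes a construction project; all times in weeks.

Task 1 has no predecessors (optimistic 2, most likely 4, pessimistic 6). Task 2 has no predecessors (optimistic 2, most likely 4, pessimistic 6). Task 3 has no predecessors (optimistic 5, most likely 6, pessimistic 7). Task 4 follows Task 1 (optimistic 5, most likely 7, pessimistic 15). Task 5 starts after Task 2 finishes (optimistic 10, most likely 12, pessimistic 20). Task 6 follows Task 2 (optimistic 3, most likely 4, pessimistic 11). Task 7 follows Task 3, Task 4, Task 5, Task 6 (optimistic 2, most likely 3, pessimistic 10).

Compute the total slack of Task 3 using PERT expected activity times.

te_Task 1 = (2 + 4·4 + 6)/6 = 24/6 = 4
te_Task 2 = (2 + 4·4 + 6)/6 = 24/6 = 4
te_Task 3 = (5 + 4·6 + 7)/6 = 36/6 = 6
te_Task 4 = (5 + 4·7 + 15)/6 = 48/6 = 8
te_Task 5 = (10 + 4·12 + 20)/6 = 78/6 = 13
te_Task 6 = (3 + 4·4 + 11)/6 = 30/6 = 5
te_Task 7 = (2 + 4·3 + 10)/6 = 24/6 = 4

Forward pass:
ES_Task 1 = 0; EF_Task 1 = 4
ES_Task 2 = 0; EF_Task 2 = 4
ES_Task 3 = 0; EF_Task 3 = 6
ES_Task 4 = 4; EF_Task 4 = 4+8 = 12
ES_Task 5 = 4; EF_Task 5 = 4+13 = 17
ES_Task 6 = 4; EF_Task 6 = 4+5 = 9
ES_Task 7 = max(EF_Task 3=6, EF_Task 4=12, EF_Task 5=17, EF_Task 6=9) = 17; EF_Task 7 = 17+4 = 21
Expected project duration μ = 21 weeks. Critical path: Task 2 → Task 5 → Task 7.

Backward pass:
LF_Task 7 = 21; LS_Task 7 = 21−4 = 17
LF_Task 6 = LS_Task 7 = 17; LS_Task 6 = 17−5 = 12
LF_Task 5 = LS_Task 7 = 17; LS_Task 5 = 17−13 = 4
LF_Task 4 = LS_Task 7 = 17; LS_Task 4 = 17−8 = 9
LF_Task 3 = LS_Task 7 = 17; LS_Task 3 = 17−6 = 11
LF_Task 2 = min(LS_Task 5=4, LS_Task 6=12) = 4; LS_Task 2 = 4−4 = 0
LF_Task 1 = LS_Task 4 = 9; LS_Task 1 = 9−4 = 5
Slack_Task 3 = LS_Task 3 − ES_Task 3 = 11 − 0 = 11

11 weeks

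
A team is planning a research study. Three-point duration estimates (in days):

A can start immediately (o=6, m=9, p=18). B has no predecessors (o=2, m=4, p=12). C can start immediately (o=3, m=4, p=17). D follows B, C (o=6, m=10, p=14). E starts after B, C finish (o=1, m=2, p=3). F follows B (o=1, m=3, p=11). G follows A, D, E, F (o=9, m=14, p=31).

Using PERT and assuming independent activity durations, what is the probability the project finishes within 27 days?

0.136

te_A = (6 + 4·9 + 18)/6 = 60/6 = 10; σ²_A = ((18−6)/6)² = 4.000
te_B = (2 + 4·4 + 12)/6 = 30/6 = 5; σ²_B = ((12−2)/6)² = 2.778
te_C = (3 + 4·4 + 17)/6 = 36/6 = 6; σ²_C = ((17−3)/6)² = 5.444
te_D = (6 + 4·10 + 14)/6 = 60/6 = 10; σ²_D = ((14−6)/6)² = 1.778
te_E = (1 + 4·2 + 3)/6 = 12/6 = 2; σ²_E = ((3−1)/6)² = 0.111
te_F = (1 + 4·3 + 11)/6 = 24/6 = 4; σ²_F = ((11−1)/6)² = 2.778
te_G = (9 + 4·14 + 31)/6 = 96/6 = 16; σ²_G = ((31−9)/6)² = 13.444

Forward pass:
ES_A = 0; EF_A = 10
ES_B = 0; EF_B = 5
ES_C = 0; EF_C = 6
ES_D = max(EF_B=5, EF_C=6) = 6; EF_D = 6+10 = 16
ES_E = max(EF_B=5, EF_C=6) = 6; EF_E = 6+2 = 8
ES_F = 5; EF_F = 5+4 = 9
ES_G = max(EF_A=10, EF_D=16, EF_E=8, EF_F=9) = 16; EF_G = 16+16 = 32
Expected project duration μ = 32 days. Critical path: C → D → G.

Variance along critical path = 5.444 + 1.778 + 13.444 = 20.667; σ = √20.667 = 4.546 days.
Z = (27 − 32) / 4.546 = -1.100
P(T ≤ 27) = Φ(-1.100) ≈ 0.136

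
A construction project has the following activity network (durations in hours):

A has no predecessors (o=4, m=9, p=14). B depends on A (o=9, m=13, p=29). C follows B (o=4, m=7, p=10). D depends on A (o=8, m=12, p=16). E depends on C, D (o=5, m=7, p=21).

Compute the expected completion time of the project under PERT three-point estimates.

te_A = (4 + 4·9 + 14)/6 = 54/6 = 9
te_B = (9 + 4·13 + 29)/6 = 90/6 = 15
te_C = (4 + 4·7 + 10)/6 = 42/6 = 7
te_D = (8 + 4·12 + 16)/6 = 72/6 = 12
te_E = (5 + 4·7 + 21)/6 = 54/6 = 9

Forward pass:
ES_A = 0; EF_A = 9
ES_B = 9; EF_B = 9+15 = 24
ES_C = 24; EF_C = 24+7 = 31
ES_D = 9; EF_D = 9+12 = 21
ES_E = max(EF_C=31, EF_D=21) = 31; EF_E = 31+9 = 40
Expected project duration μ = 40 hours. Critical path: A → B → C → E.

40 hours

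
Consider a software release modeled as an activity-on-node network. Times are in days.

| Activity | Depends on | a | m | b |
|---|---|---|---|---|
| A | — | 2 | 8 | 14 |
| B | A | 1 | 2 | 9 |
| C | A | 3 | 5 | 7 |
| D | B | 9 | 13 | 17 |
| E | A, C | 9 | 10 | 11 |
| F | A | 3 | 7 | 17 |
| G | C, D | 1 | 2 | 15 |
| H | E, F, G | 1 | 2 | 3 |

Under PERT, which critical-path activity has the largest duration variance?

G

te_A = (2 + 4·8 + 14)/6 = 48/6 = 8; σ²_A = ((14−2)/6)² = 4.000
te_B = (1 + 4·2 + 9)/6 = 18/6 = 3; σ²_B = ((9−1)/6)² = 1.778
te_C = (3 + 4·5 + 7)/6 = 30/6 = 5; σ²_C = ((7−3)/6)² = 0.444
te_D = (9 + 4·13 + 17)/6 = 78/6 = 13; σ²_D = ((17−9)/6)² = 1.778
te_E = (9 + 4·10 + 11)/6 = 60/6 = 10; σ²_E = ((11−9)/6)² = 0.111
te_F = (3 + 4·7 + 17)/6 = 48/6 = 8; σ²_F = ((17−3)/6)² = 5.444
te_G = (1 + 4·2 + 15)/6 = 24/6 = 4; σ²_G = ((15−1)/6)² = 5.444
te_H = (1 + 4·2 + 3)/6 = 12/6 = 2; σ²_H = ((3−1)/6)² = 0.111

Forward pass:
ES_A = 0; EF_A = 8
ES_B = 8; EF_B = 8+3 = 11
ES_C = 8; EF_C = 8+5 = 13
ES_D = 11; EF_D = 11+13 = 24
ES_E = max(EF_A=8, EF_C=13) = 13; EF_E = 13+10 = 23
ES_F = 8; EF_F = 8+8 = 16
ES_G = max(EF_C=13, EF_D=24) = 24; EF_G = 24+4 = 28
ES_H = max(EF_E=23, EF_F=16, EF_G=28) = 28; EF_H = 28+2 = 30
Expected project duration μ = 30 days. Critical path: A → B → D → G → H.

Variances on critical path: σ²_A=4.000, σ²_B=1.778, σ²_D=1.778, σ²_G=5.444, σ²_H=0.111.
Largest is σ²_G = 5.444.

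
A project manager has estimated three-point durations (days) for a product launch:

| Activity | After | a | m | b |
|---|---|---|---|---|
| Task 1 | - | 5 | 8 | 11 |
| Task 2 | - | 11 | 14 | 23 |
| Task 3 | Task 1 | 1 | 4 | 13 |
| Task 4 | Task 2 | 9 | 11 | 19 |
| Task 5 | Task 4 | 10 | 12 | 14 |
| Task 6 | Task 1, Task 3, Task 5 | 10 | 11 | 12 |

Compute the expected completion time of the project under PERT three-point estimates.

50 days

te_Task 1 = (5 + 4·8 + 11)/6 = 48/6 = 8
te_Task 2 = (11 + 4·14 + 23)/6 = 90/6 = 15
te_Task 3 = (1 + 4·4 + 13)/6 = 30/6 = 5
te_Task 4 = (9 + 4·11 + 19)/6 = 72/6 = 12
te_Task 5 = (10 + 4·12 + 14)/6 = 72/6 = 12
te_Task 6 = (10 + 4·11 + 12)/6 = 66/6 = 11

Forward pass:
ES_Task 1 = 0; EF_Task 1 = 8
ES_Task 2 = 0; EF_Task 2 = 15
ES_Task 3 = 8; EF_Task 3 = 8+5 = 13
ES_Task 4 = 15; EF_Task 4 = 15+12 = 27
ES_Task 5 = 27; EF_Task 5 = 27+12 = 39
ES_Task 6 = max(EF_Task 1=8, EF_Task 3=13, EF_Task 5=39) = 39; EF_Task 6 = 39+11 = 50
Expected project duration μ = 50 days. Critical path: Task 2 → Task 4 → Task 5 → Task 6.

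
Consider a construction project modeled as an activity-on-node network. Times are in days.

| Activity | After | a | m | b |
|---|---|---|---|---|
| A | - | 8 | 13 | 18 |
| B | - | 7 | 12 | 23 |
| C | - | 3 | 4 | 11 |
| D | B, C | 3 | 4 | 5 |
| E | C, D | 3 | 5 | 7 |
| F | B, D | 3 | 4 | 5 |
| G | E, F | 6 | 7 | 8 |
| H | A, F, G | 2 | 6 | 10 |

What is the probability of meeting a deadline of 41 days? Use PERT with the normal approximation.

te_A = (8 + 4·13 + 18)/6 = 78/6 = 13; σ²_A = ((18−8)/6)² = 2.778
te_B = (7 + 4·12 + 23)/6 = 78/6 = 13; σ²_B = ((23−7)/6)² = 7.111
te_C = (3 + 4·4 + 11)/6 = 30/6 = 5; σ²_C = ((11−3)/6)² = 1.778
te_D = (3 + 4·4 + 5)/6 = 24/6 = 4; σ²_D = ((5−3)/6)² = 0.111
te_E = (3 + 4·5 + 7)/6 = 30/6 = 5; σ²_E = ((7−3)/6)² = 0.444
te_F = (3 + 4·4 + 5)/6 = 24/6 = 4; σ²_F = ((5−3)/6)² = 0.111
te_G = (6 + 4·7 + 8)/6 = 42/6 = 7; σ²_G = ((8−6)/6)² = 0.111
te_H = (2 + 4·6 + 10)/6 = 36/6 = 6; σ²_H = ((10−2)/6)² = 1.778

Forward pass:
ES_A = 0; EF_A = 13
ES_B = 0; EF_B = 13
ES_C = 0; EF_C = 5
ES_D = max(EF_B=13, EF_C=5) = 13; EF_D = 13+4 = 17
ES_E = max(EF_C=5, EF_D=17) = 17; EF_E = 17+5 = 22
ES_F = max(EF_B=13, EF_D=17) = 17; EF_F = 17+4 = 21
ES_G = max(EF_E=22, EF_F=21) = 22; EF_G = 22+7 = 29
ES_H = max(EF_A=13, EF_F=21, EF_G=29) = 29; EF_H = 29+6 = 35
Expected project duration μ = 35 days. Critical path: B → D → E → G → H.

Variance along critical path = 7.111 + 0.111 + 0.444 + 0.111 + 1.778 = 9.556; σ = √9.556 = 3.091 days.
Z = (41 − 35) / 3.091 = 1.941
P(T ≤ 41) = Φ(1.941) ≈ 0.974

0.974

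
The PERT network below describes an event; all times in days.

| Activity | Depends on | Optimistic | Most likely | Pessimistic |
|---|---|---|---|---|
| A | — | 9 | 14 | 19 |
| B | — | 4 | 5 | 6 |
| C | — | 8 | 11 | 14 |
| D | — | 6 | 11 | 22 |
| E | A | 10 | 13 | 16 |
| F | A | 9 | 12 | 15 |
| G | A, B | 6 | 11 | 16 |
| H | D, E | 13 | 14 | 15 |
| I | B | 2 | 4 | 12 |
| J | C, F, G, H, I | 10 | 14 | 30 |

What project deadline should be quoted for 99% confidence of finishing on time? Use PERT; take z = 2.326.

66.0 days

te_A = (9 + 4·14 + 19)/6 = 84/6 = 14; σ²_A = ((19−9)/6)² = 2.778
te_B = (4 + 4·5 + 6)/6 = 30/6 = 5; σ²_B = ((6−4)/6)² = 0.111
te_C = (8 + 4·11 + 14)/6 = 66/6 = 11; σ²_C = ((14−8)/6)² = 1.000
te_D = (6 + 4·11 + 22)/6 = 72/6 = 12; σ²_D = ((22−6)/6)² = 7.111
te_E = (10 + 4·13 + 16)/6 = 78/6 = 13; σ²_E = ((16−10)/6)² = 1.000
te_F = (9 + 4·12 + 15)/6 = 72/6 = 12; σ²_F = ((15−9)/6)² = 1.000
te_G = (6 + 4·11 + 16)/6 = 66/6 = 11; σ²_G = ((16−6)/6)² = 2.778
te_H = (13 + 4·14 + 15)/6 = 84/6 = 14; σ²_H = ((15−13)/6)² = 0.111
te_I = (2 + 4·4 + 12)/6 = 30/6 = 5; σ²_I = ((12−2)/6)² = 2.778
te_J = (10 + 4·14 + 30)/6 = 96/6 = 16; σ²_J = ((30−10)/6)² = 11.111

Forward pass:
ES_A = 0; EF_A = 14
ES_B = 0; EF_B = 5
ES_C = 0; EF_C = 11
ES_D = 0; EF_D = 12
ES_E = 14; EF_E = 14+13 = 27
ES_F = 14; EF_F = 14+12 = 26
ES_G = max(EF_A=14, EF_B=5) = 14; EF_G = 14+11 = 25
ES_H = max(EF_D=12, EF_E=27) = 27; EF_H = 27+14 = 41
ES_I = 5; EF_I = 5+5 = 10
ES_J = max(EF_C=11, EF_F=26, EF_G=25, EF_H=41, EF_I=10) = 41; EF_J = 41+16 = 57
Expected project duration μ = 57 days. Critical path: A → E → H → J.

Variance along critical path = 2.778 + 1.000 + 0.111 + 11.111 = 15.000; σ = 3.873 days.
D = μ + z·σ = 57 + 2.326·3.873 = 66.0 days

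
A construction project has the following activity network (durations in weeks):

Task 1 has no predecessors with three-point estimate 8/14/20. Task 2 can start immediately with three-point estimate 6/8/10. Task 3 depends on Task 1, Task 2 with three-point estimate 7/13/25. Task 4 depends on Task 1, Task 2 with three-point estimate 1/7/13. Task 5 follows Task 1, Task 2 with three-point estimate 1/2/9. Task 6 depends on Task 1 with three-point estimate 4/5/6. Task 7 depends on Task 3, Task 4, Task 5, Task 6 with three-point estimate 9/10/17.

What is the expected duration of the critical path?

39 weeks

te_Task 1 = (8 + 4·14 + 20)/6 = 84/6 = 14
te_Task 2 = (6 + 4·8 + 10)/6 = 48/6 = 8
te_Task 3 = (7 + 4·13 + 25)/6 = 84/6 = 14
te_Task 4 = (1 + 4·7 + 13)/6 = 42/6 = 7
te_Task 5 = (1 + 4·2 + 9)/6 = 18/6 = 3
te_Task 6 = (4 + 4·5 + 6)/6 = 30/6 = 5
te_Task 7 = (9 + 4·10 + 17)/6 = 66/6 = 11

Forward pass:
ES_Task 1 = 0; EF_Task 1 = 14
ES_Task 2 = 0; EF_Task 2 = 8
ES_Task 3 = max(EF_Task 1=14, EF_Task 2=8) = 14; EF_Task 3 = 14+14 = 28
ES_Task 4 = max(EF_Task 1=14, EF_Task 2=8) = 14; EF_Task 4 = 14+7 = 21
ES_Task 5 = max(EF_Task 1=14, EF_Task 2=8) = 14; EF_Task 5 = 14+3 = 17
ES_Task 6 = 14; EF_Task 6 = 14+5 = 19
ES_Task 7 = max(EF_Task 3=28, EF_Task 4=21, EF_Task 5=17, EF_Task 6=19) = 28; EF_Task 7 = 28+11 = 39
Expected project duration μ = 39 weeks. Critical path: Task 1 → Task 3 → Task 7.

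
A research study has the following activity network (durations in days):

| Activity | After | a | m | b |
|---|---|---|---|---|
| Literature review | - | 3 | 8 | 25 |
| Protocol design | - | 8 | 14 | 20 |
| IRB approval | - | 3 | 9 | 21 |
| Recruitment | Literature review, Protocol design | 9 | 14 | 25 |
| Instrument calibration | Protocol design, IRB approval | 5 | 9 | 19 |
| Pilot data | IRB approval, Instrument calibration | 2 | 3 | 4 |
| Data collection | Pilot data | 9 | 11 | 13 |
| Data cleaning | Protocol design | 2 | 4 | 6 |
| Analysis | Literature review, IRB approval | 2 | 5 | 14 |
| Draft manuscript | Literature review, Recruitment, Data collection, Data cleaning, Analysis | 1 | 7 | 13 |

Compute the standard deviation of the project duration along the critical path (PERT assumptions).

te_Literature review = (3 + 4·8 + 25)/6 = 60/6 = 10; σ²_Literature review = ((25−3)/6)² = 13.444
te_Protocol design = (8 + 4·14 + 20)/6 = 84/6 = 14; σ²_Protocol design = ((20−8)/6)² = 4.000
te_IRB approval = (3 + 4·9 + 21)/6 = 60/6 = 10; σ²_IRB approval = ((21−3)/6)² = 9.000
te_Recruitment = (9 + 4·14 + 25)/6 = 90/6 = 15; σ²_Recruitment = ((25−9)/6)² = 7.111
te_Instrument calibration = (5 + 4·9 + 19)/6 = 60/6 = 10; σ²_Instrument calibration = ((19−5)/6)² = 5.444
te_Pilot data = (2 + 4·3 + 4)/6 = 18/6 = 3; σ²_Pilot data = ((4−2)/6)² = 0.111
te_Data collection = (9 + 4·11 + 13)/6 = 66/6 = 11; σ²_Data collection = ((13−9)/6)² = 0.444
te_Data cleaning = (2 + 4·4 + 6)/6 = 24/6 = 4; σ²_Data cleaning = ((6−2)/6)² = 0.444
te_Analysis = (2 + 4·5 + 14)/6 = 36/6 = 6; σ²_Analysis = ((14−2)/6)² = 4.000
te_Draft manuscript = (1 + 4·7 + 13)/6 = 42/6 = 7; σ²_Draft manuscript = ((13−1)/6)² = 4.000

Forward pass:
ES_Literature review = 0; EF_Literature review = 10
ES_Protocol design = 0; EF_Protocol design = 14
ES_IRB approval = 0; EF_IRB approval = 10
ES_Recruitment = max(EF_Literature review=10, EF_Protocol design=14) = 14; EF_Recruitment = 14+15 = 29
ES_Instrument calibration = max(EF_Protocol design=14, EF_IRB approval=10) = 14; EF_Instrument calibration = 14+10 = 24
ES_Pilot data = max(EF_IRB approval=10, EF_Instrument calibration=24) = 24; EF_Pilot data = 24+3 = 27
ES_Data collection = 27; EF_Data collection = 27+11 = 38
ES_Data cleaning = 14; EF_Data cleaning = 14+4 = 18
ES_Analysis = max(EF_Literature review=10, EF_IRB approval=10) = 10; EF_Analysis = 10+6 = 16
ES_Draft manuscript = max(EF_Literature review=10, EF_Recruitment=29, EF_Data collection=38, EF_Data cleaning=18, EF_Analysis=16) = 38; EF_Draft manuscript = 38+7 = 45
Expected project duration μ = 45 days. Critical path: Protocol design → Instrument calibration → Pilot data → Data collection → Draft manuscript.

Variance along critical path = 4.000 + 5.444 + 0.111 + 0.444 + 4.000 = 14.000
σ = √14.000 = 3.742 days

3.74 days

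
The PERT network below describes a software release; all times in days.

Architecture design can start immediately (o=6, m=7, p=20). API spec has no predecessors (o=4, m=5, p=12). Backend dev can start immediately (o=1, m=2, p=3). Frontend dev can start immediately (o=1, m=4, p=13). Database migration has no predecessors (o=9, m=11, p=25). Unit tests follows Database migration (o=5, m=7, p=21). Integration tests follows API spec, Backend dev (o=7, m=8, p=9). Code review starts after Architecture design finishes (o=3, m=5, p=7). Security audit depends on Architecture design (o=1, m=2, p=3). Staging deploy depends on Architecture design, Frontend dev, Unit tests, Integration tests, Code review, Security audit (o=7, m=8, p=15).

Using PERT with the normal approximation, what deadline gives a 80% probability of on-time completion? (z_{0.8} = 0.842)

te_Architecture design = (6 + 4·7 + 20)/6 = 54/6 = 9; σ²_Architecture design = ((20−6)/6)² = 5.444
te_API spec = (4 + 4·5 + 12)/6 = 36/6 = 6; σ²_API spec = ((12−4)/6)² = 1.778
te_Backend dev = (1 + 4·2 + 3)/6 = 12/6 = 2; σ²_Backend dev = ((3−1)/6)² = 0.111
te_Frontend dev = (1 + 4·4 + 13)/6 = 30/6 = 5; σ²_Frontend dev = ((13−1)/6)² = 4.000
te_Database migration = (9 + 4·11 + 25)/6 = 78/6 = 13; σ²_Database migration = ((25−9)/6)² = 7.111
te_Unit tests = (5 + 4·7 + 21)/6 = 54/6 = 9; σ²_Unit tests = ((21−5)/6)² = 7.111
te_Integration tests = (7 + 4·8 + 9)/6 = 48/6 = 8; σ²_Integration tests = ((9−7)/6)² = 0.111
te_Code review = (3 + 4·5 + 7)/6 = 30/6 = 5; σ²_Code review = ((7−3)/6)² = 0.444
te_Security audit = (1 + 4·2 + 3)/6 = 12/6 = 2; σ²_Security audit = ((3−1)/6)² = 0.111
te_Staging deploy = (7 + 4·8 + 15)/6 = 54/6 = 9; σ²_Staging deploy = ((15−7)/6)² = 1.778

Forward pass:
ES_Architecture design = 0; EF_Architecture design = 9
ES_API spec = 0; EF_API spec = 6
ES_Backend dev = 0; EF_Backend dev = 2
ES_Frontend dev = 0; EF_Frontend dev = 5
ES_Database migration = 0; EF_Database migration = 13
ES_Unit tests = 13; EF_Unit tests = 13+9 = 22
ES_Integration tests = max(EF_API spec=6, EF_Backend dev=2) = 6; EF_Integration tests = 6+8 = 14
ES_Code review = 9; EF_Code review = 9+5 = 14
ES_Security audit = 9; EF_Security audit = 9+2 = 11
ES_Staging deploy = max(EF_Architecture design=9, EF_Frontend dev=5, EF_Unit tests=22, EF_Integration tests=14, EF_Code review=14, EF_Security audit=11) = 22; EF_Staging deploy = 22+9 = 31
Expected project duration μ = 31 days. Critical path: Database migration → Unit tests → Staging deploy.

Variance along critical path = 7.111 + 7.111 + 1.778 = 16.000; σ = 4.000 days.
D = μ + z·σ = 31 + 0.842·4.000 = 34.4 days

34.4 days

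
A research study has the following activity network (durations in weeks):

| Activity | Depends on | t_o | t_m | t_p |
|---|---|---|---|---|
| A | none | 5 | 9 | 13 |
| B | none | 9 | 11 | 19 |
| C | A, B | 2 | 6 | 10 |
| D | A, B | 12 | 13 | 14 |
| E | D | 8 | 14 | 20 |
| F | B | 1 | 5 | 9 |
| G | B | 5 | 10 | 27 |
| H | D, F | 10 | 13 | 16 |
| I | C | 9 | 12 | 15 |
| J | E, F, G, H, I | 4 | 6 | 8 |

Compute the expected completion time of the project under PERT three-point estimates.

45 weeks

te_A = (5 + 4·9 + 13)/6 = 54/6 = 9
te_B = (9 + 4·11 + 19)/6 = 72/6 = 12
te_C = (2 + 4·6 + 10)/6 = 36/6 = 6
te_D = (12 + 4·13 + 14)/6 = 78/6 = 13
te_E = (8 + 4·14 + 20)/6 = 84/6 = 14
te_F = (1 + 4·5 + 9)/6 = 30/6 = 5
te_G = (5 + 4·10 + 27)/6 = 72/6 = 12
te_H = (10 + 4·13 + 16)/6 = 78/6 = 13
te_I = (9 + 4·12 + 15)/6 = 72/6 = 12
te_J = (4 + 4·6 + 8)/6 = 36/6 = 6

Forward pass:
ES_A = 0; EF_A = 9
ES_B = 0; EF_B = 12
ES_C = max(EF_A=9, EF_B=12) = 12; EF_C = 12+6 = 18
ES_D = max(EF_A=9, EF_B=12) = 12; EF_D = 12+13 = 25
ES_E = 25; EF_E = 25+14 = 39
ES_F = 12; EF_F = 12+5 = 17
ES_G = 12; EF_G = 12+12 = 24
ES_H = max(EF_D=25, EF_F=17) = 25; EF_H = 25+13 = 38
ES_I = 18; EF_I = 18+12 = 30
ES_J = max(EF_E=39, EF_F=17, EF_G=24, EF_H=38, EF_I=30) = 39; EF_J = 39+6 = 45
Expected project duration μ = 45 weeks. Critical path: B → D → E → J.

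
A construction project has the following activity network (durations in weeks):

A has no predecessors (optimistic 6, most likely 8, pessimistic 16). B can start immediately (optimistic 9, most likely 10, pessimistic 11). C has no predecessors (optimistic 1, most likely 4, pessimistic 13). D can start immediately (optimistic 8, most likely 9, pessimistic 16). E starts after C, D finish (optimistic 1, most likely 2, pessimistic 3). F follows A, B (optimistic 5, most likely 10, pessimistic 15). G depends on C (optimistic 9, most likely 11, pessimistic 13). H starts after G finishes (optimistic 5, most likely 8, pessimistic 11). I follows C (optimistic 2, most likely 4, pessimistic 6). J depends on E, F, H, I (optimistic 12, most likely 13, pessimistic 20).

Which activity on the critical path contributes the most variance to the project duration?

te_A = (6 + 4·8 + 16)/6 = 54/6 = 9; σ²_A = ((16−6)/6)² = 2.778
te_B = (9 + 4·10 + 11)/6 = 60/6 = 10; σ²_B = ((11−9)/6)² = 0.111
te_C = (1 + 4·4 + 13)/6 = 30/6 = 5; σ²_C = ((13−1)/6)² = 4.000
te_D = (8 + 4·9 + 16)/6 = 60/6 = 10; σ²_D = ((16−8)/6)² = 1.778
te_E = (1 + 4·2 + 3)/6 = 12/6 = 2; σ²_E = ((3−1)/6)² = 0.111
te_F = (5 + 4·10 + 15)/6 = 60/6 = 10; σ²_F = ((15−5)/6)² = 2.778
te_G = (9 + 4·11 + 13)/6 = 66/6 = 11; σ²_G = ((13−9)/6)² = 0.444
te_H = (5 + 4·8 + 11)/6 = 48/6 = 8; σ²_H = ((11−5)/6)² = 1.000
te_I = (2 + 4·4 + 6)/6 = 24/6 = 4; σ²_I = ((6−2)/6)² = 0.444
te_J = (12 + 4·13 + 20)/6 = 84/6 = 14; σ²_J = ((20−12)/6)² = 1.778

Forward pass:
ES_A = 0; EF_A = 9
ES_B = 0; EF_B = 10
ES_C = 0; EF_C = 5
ES_D = 0; EF_D = 10
ES_E = max(EF_C=5, EF_D=10) = 10; EF_E = 10+2 = 12
ES_F = max(EF_A=9, EF_B=10) = 10; EF_F = 10+10 = 20
ES_G = 5; EF_G = 5+11 = 16
ES_H = 16; EF_H = 16+8 = 24
ES_I = 5; EF_I = 5+4 = 9
ES_J = max(EF_E=12, EF_F=20, EF_H=24, EF_I=9) = 24; EF_J = 24+14 = 38
Expected project duration μ = 38 weeks. Critical path: C → G → H → J.

Variances on critical path: σ²_C=4.000, σ²_G=0.444, σ²_H=1.000, σ²_J=1.778.
Largest is σ²_C = 4.000.

C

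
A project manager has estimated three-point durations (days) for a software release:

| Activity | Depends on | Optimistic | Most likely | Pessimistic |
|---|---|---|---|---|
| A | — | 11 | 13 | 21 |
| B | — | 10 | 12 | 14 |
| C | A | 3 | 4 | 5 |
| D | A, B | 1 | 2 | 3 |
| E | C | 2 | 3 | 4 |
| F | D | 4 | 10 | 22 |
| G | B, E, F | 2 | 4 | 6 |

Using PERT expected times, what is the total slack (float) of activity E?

te_A = (11 + 4·13 + 21)/6 = 84/6 = 14
te_B = (10 + 4·12 + 14)/6 = 72/6 = 12
te_C = (3 + 4·4 + 5)/6 = 24/6 = 4
te_D = (1 + 4·2 + 3)/6 = 12/6 = 2
te_E = (2 + 4·3 + 4)/6 = 18/6 = 3
te_F = (4 + 4·10 + 22)/6 = 66/6 = 11
te_G = (2 + 4·4 + 6)/6 = 24/6 = 4

Forward pass:
ES_A = 0; EF_A = 14
ES_B = 0; EF_B = 12
ES_C = 14; EF_C = 14+4 = 18
ES_D = max(EF_A=14, EF_B=12) = 14; EF_D = 14+2 = 16
ES_E = 18; EF_E = 18+3 = 21
ES_F = 16; EF_F = 16+11 = 27
ES_G = max(EF_B=12, EF_E=21, EF_F=27) = 27; EF_G = 27+4 = 31
Expected project duration μ = 31 days. Critical path: A → D → F → G.

Backward pass:
LF_G = 31; LS_G = 31−4 = 27
LF_F = LS_G = 27; LS_F = 27−11 = 16
LF_E = LS_G = 27; LS_E = 27−3 = 24
LF_D = LS_F = 16; LS_D = 16−2 = 14
LF_C = LS_E = 24; LS_C = 24−4 = 20
LF_B = min(LS_D=14, LS_G=27) = 14; LS_B = 14−12 = 2
LF_A = min(LS_C=20, LS_D=14) = 14; LS_A = 14−14 = 0
Slack_E = LS_E − ES_E = 24 − 18 = 6

6 days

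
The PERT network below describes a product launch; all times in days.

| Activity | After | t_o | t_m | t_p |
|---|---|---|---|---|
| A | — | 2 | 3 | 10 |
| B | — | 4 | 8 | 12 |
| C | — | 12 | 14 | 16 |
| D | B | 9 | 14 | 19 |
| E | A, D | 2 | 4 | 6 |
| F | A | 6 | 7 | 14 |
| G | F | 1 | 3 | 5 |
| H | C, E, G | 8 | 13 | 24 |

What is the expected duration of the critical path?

te_A = (2 + 4·3 + 10)/6 = 24/6 = 4
te_B = (4 + 4·8 + 12)/6 = 48/6 = 8
te_C = (12 + 4·14 + 16)/6 = 84/6 = 14
te_D = (9 + 4·14 + 19)/6 = 84/6 = 14
te_E = (2 + 4·4 + 6)/6 = 24/6 = 4
te_F = (6 + 4·7 + 14)/6 = 48/6 = 8
te_G = (1 + 4·3 + 5)/6 = 18/6 = 3
te_H = (8 + 4·13 + 24)/6 = 84/6 = 14

Forward pass:
ES_A = 0; EF_A = 4
ES_B = 0; EF_B = 8
ES_C = 0; EF_C = 14
ES_D = 8; EF_D = 8+14 = 22
ES_E = max(EF_A=4, EF_D=22) = 22; EF_E = 22+4 = 26
ES_F = 4; EF_F = 4+8 = 12
ES_G = 12; EF_G = 12+3 = 15
ES_H = max(EF_C=14, EF_E=26, EF_G=15) = 26; EF_H = 26+14 = 40
Expected project duration μ = 40 days. Critical path: B → D → E → H.

40 days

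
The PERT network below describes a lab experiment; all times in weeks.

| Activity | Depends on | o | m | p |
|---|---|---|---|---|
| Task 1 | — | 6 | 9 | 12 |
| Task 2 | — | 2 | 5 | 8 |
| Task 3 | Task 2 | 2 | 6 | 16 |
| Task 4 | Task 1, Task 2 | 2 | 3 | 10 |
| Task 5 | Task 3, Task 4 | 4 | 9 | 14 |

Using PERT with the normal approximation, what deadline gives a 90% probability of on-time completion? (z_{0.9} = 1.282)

25.0 weeks

te_Task 1 = (6 + 4·9 + 12)/6 = 54/6 = 9; σ²_Task 1 = ((12−6)/6)² = 1.000
te_Task 2 = (2 + 4·5 + 8)/6 = 30/6 = 5; σ²_Task 2 = ((8−2)/6)² = 1.000
te_Task 3 = (2 + 4·6 + 16)/6 = 42/6 = 7; σ²_Task 3 = ((16−2)/6)² = 5.444
te_Task 4 = (2 + 4·3 + 10)/6 = 24/6 = 4; σ²_Task 4 = ((10−2)/6)² = 1.778
te_Task 5 = (4 + 4·9 + 14)/6 = 54/6 = 9; σ²_Task 5 = ((14−4)/6)² = 2.778

Forward pass:
ES_Task 1 = 0; EF_Task 1 = 9
ES_Task 2 = 0; EF_Task 2 = 5
ES_Task 3 = 5; EF_Task 3 = 5+7 = 12
ES_Task 4 = max(EF_Task 1=9, EF_Task 2=5) = 9; EF_Task 4 = 9+4 = 13
ES_Task 5 = max(EF_Task 3=12, EF_Task 4=13) = 13; EF_Task 5 = 13+9 = 22
Expected project duration μ = 22 weeks. Critical path: Task 1 → Task 4 → Task 5.

Variance along critical path = 1.000 + 1.778 + 2.778 = 5.556; σ = 2.357 weeks.
D = μ + z·σ = 22 + 1.282·2.357 = 25.0 weeks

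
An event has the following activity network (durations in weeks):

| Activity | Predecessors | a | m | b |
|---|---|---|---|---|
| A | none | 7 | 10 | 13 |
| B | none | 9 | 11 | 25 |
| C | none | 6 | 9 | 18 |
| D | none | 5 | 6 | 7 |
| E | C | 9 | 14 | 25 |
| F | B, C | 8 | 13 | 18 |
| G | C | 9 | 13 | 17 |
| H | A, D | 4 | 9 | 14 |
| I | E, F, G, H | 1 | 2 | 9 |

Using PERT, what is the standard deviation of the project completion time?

te_A = (7 + 4·10 + 13)/6 = 60/6 = 10; σ²_A = ((13−7)/6)² = 1.000
te_B = (9 + 4·11 + 25)/6 = 78/6 = 13; σ²_B = ((25−9)/6)² = 7.111
te_C = (6 + 4·9 + 18)/6 = 60/6 = 10; σ²_C = ((18−6)/6)² = 4.000
te_D = (5 + 4·6 + 7)/6 = 36/6 = 6; σ²_D = ((7−5)/6)² = 0.111
te_E = (9 + 4·14 + 25)/6 = 90/6 = 15; σ²_E = ((25−9)/6)² = 7.111
te_F = (8 + 4·13 + 18)/6 = 78/6 = 13; σ²_F = ((18−8)/6)² = 2.778
te_G = (9 + 4·13 + 17)/6 = 78/6 = 13; σ²_G = ((17−9)/6)² = 1.778
te_H = (4 + 4·9 + 14)/6 = 54/6 = 9; σ²_H = ((14−4)/6)² = 2.778
te_I = (1 + 4·2 + 9)/6 = 18/6 = 3; σ²_I = ((9−1)/6)² = 1.778

Forward pass:
ES_A = 0; EF_A = 10
ES_B = 0; EF_B = 13
ES_C = 0; EF_C = 10
ES_D = 0; EF_D = 6
ES_E = 10; EF_E = 10+15 = 25
ES_F = max(EF_B=13, EF_C=10) = 13; EF_F = 13+13 = 26
ES_G = 10; EF_G = 10+13 = 23
ES_H = max(EF_A=10, EF_D=6) = 10; EF_H = 10+9 = 19
ES_I = max(EF_E=25, EF_F=26, EF_G=23, EF_H=19) = 26; EF_I = 26+3 = 29
Expected project duration μ = 29 weeks. Critical path: B → F → I.

Variance along critical path = 7.111 + 2.778 + 1.778 = 11.667
σ = √11.667 = 3.416 weeks

3.42 weeks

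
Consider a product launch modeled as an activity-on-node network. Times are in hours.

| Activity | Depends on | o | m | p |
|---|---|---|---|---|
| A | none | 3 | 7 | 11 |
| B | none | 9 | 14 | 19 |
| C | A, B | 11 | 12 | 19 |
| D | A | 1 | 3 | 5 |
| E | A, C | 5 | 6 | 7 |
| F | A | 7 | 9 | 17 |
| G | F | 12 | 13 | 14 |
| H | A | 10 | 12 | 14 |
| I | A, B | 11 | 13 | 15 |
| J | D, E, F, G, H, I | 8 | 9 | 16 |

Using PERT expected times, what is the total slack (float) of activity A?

te_A = (3 + 4·7 + 11)/6 = 42/6 = 7
te_B = (9 + 4·14 + 19)/6 = 84/6 = 14
te_C = (11 + 4·12 + 19)/6 = 78/6 = 13
te_D = (1 + 4·3 + 5)/6 = 18/6 = 3
te_E = (5 + 4·6 + 7)/6 = 36/6 = 6
te_F = (7 + 4·9 + 17)/6 = 60/6 = 10
te_G = (12 + 4·13 + 14)/6 = 78/6 = 13
te_H = (10 + 4·12 + 14)/6 = 72/6 = 12
te_I = (11 + 4·13 + 15)/6 = 78/6 = 13
te_J = (8 + 4·9 + 16)/6 = 60/6 = 10

Forward pass:
ES_A = 0; EF_A = 7
ES_B = 0; EF_B = 14
ES_C = max(EF_A=7, EF_B=14) = 14; EF_C = 14+13 = 27
ES_D = 7; EF_D = 7+3 = 10
ES_E = max(EF_A=7, EF_C=27) = 27; EF_E = 27+6 = 33
ES_F = 7; EF_F = 7+10 = 17
ES_G = 17; EF_G = 17+13 = 30
ES_H = 7; EF_H = 7+12 = 19
ES_I = max(EF_A=7, EF_B=14) = 14; EF_I = 14+13 = 27
ES_J = max(EF_D=10, EF_E=33, EF_F=17, EF_G=30, EF_H=19, EF_I=27) = 33; EF_J = 33+10 = 43
Expected project duration μ = 43 hours. Critical path: B → C → E → J.

Backward pass:
LF_J = 43; LS_J = 43−10 = 33
LF_I = LS_J = 33; LS_I = 33−13 = 20
LF_H = LS_J = 33; LS_H = 33−12 = 21
LF_G = LS_J = 33; LS_G = 33−13 = 20
LF_F = min(LS_G=20, LS_J=33) = 20; LS_F = 20−10 = 10
LF_E = LS_J = 33; LS_E = 33−6 = 27
LF_D = LS_J = 33; LS_D = 33−3 = 30
LF_C = LS_E = 27; LS_C = 27−13 = 14
LF_B = min(LS_C=14, LS_I=20) = 14; LS_B = 14−14 = 0
LF_A = min(LS_C=14, LS_D=30, LS_E=27, LS_F=10, LS_H=21, LS_I=20) = 10; LS_A = 10−7 = 3
Slack_A = LS_A − ES_A = 3 − 0 = 3

3 hours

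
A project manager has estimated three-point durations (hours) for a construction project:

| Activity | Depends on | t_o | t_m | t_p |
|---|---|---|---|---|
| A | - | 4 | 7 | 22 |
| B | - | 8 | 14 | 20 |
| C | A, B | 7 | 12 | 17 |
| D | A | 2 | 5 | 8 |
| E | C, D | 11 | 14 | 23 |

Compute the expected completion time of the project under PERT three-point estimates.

te_A = (4 + 4·7 + 22)/6 = 54/6 = 9
te_B = (8 + 4·14 + 20)/6 = 84/6 = 14
te_C = (7 + 4·12 + 17)/6 = 72/6 = 12
te_D = (2 + 4·5 + 8)/6 = 30/6 = 5
te_E = (11 + 4·14 + 23)/6 = 90/6 = 15

Forward pass:
ES_A = 0; EF_A = 9
ES_B = 0; EF_B = 14
ES_C = max(EF_A=9, EF_B=14) = 14; EF_C = 14+12 = 26
ES_D = 9; EF_D = 9+5 = 14
ES_E = max(EF_C=26, EF_D=14) = 26; EF_E = 26+15 = 41
Expected project duration μ = 41 hours. Critical path: B → C → E.

41 hours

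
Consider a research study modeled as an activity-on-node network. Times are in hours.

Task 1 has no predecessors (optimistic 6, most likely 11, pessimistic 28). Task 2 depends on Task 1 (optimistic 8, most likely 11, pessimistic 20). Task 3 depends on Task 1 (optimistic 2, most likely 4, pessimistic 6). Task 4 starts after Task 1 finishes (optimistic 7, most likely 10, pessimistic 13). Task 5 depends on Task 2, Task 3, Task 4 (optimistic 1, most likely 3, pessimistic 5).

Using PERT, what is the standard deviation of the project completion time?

te_Task 1 = (6 + 4·11 + 28)/6 = 78/6 = 13; σ²_Task 1 = ((28−6)/6)² = 13.444
te_Task 2 = (8 + 4·11 + 20)/6 = 72/6 = 12; σ²_Task 2 = ((20−8)/6)² = 4.000
te_Task 3 = (2 + 4·4 + 6)/6 = 24/6 = 4; σ²_Task 3 = ((6−2)/6)² = 0.444
te_Task 4 = (7 + 4·10 + 13)/6 = 60/6 = 10; σ²_Task 4 = ((13−7)/6)² = 1.000
te_Task 5 = (1 + 4·3 + 5)/6 = 18/6 = 3; σ²_Task 5 = ((5−1)/6)² = 0.444

Forward pass:
ES_Task 1 = 0; EF_Task 1 = 13
ES_Task 2 = 13; EF_Task 2 = 13+12 = 25
ES_Task 3 = 13; EF_Task 3 = 13+4 = 17
ES_Task 4 = 13; EF_Task 4 = 13+10 = 23
ES_Task 5 = max(EF_Task 2=25, EF_Task 3=17, EF_Task 4=23) = 25; EF_Task 5 = 25+3 = 28
Expected project duration μ = 28 hours. Critical path: Task 1 → Task 2 → Task 5.

Variance along critical path = 13.444 + 4.000 + 0.444 = 17.889
σ = √17.889 = 4.230 hours

4.23 hours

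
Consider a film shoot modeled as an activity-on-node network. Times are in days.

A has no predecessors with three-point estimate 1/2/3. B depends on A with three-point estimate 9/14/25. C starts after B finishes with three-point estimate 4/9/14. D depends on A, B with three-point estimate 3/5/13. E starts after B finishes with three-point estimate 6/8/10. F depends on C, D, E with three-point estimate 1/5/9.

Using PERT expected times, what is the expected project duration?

31 days

te_A = (1 + 4·2 + 3)/6 = 12/6 = 2
te_B = (9 + 4·14 + 25)/6 = 90/6 = 15
te_C = (4 + 4·9 + 14)/6 = 54/6 = 9
te_D = (3 + 4·5 + 13)/6 = 36/6 = 6
te_E = (6 + 4·8 + 10)/6 = 48/6 = 8
te_F = (1 + 4·5 + 9)/6 = 30/6 = 5

Forward pass:
ES_A = 0; EF_A = 2
ES_B = 2; EF_B = 2+15 = 17
ES_C = 17; EF_C = 17+9 = 26
ES_D = max(EF_A=2, EF_B=17) = 17; EF_D = 17+6 = 23
ES_E = 17; EF_E = 17+8 = 25
ES_F = max(EF_C=26, EF_D=23, EF_E=25) = 26; EF_F = 26+5 = 31
Expected project duration μ = 31 days. Critical path: A → B → C → F.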